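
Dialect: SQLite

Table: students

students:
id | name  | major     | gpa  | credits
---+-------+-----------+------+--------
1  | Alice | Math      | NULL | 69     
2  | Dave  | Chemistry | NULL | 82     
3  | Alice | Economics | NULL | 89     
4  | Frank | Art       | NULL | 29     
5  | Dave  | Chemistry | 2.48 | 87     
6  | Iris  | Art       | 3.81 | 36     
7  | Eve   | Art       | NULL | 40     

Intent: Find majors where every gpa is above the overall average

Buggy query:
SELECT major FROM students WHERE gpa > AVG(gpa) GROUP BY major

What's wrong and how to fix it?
Bug: WHERE evaluates per row before aggregation, so AVG() is unavailable

Fix: Compute the overall average in a scalar subquery and compare each group's MIN against it in HAVING

Corrected query:
SELECT major FROM students GROUP BY major HAVING MIN(gpa) > (SELECT AVG(gpa) FROM students)

Result:
major
-----
Art  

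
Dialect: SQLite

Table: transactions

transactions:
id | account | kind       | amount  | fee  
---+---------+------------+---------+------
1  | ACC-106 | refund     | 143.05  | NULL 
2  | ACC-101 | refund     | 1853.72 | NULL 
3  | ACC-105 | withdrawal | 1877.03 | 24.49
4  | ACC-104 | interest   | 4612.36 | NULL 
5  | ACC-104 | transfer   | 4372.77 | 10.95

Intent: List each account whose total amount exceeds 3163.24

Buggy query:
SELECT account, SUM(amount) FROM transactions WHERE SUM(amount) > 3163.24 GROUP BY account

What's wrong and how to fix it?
Bug: Aggregate functions cannot appear in a WHERE clause

Fix: Move the aggregate condition to a HAVING clause

Corrected query:
SELECT account, SUM(amount) FROM transactions GROUP BY account HAVING SUM(amount) > 3163.24

Result:
account | SUM(amount)
--------+------------
ACC-104 | 8985.13    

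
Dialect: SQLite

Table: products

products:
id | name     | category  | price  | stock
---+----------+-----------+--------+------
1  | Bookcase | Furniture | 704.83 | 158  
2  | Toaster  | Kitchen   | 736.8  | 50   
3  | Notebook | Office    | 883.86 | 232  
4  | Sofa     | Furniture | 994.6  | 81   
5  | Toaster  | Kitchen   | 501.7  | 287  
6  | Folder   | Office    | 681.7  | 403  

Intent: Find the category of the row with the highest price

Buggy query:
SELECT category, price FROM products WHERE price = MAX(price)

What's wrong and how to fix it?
Bug: WHERE is evaluated per row; an aggregate over the whole table isn't defined there

Fix: Wrap MAX in a scalar subquery so WHERE compares against a single value

Corrected query:
SELECT category, price FROM products WHERE price = (SELECT MAX(price) FROM products)

Result:
category  | price
----------+------
Furniture | 994.6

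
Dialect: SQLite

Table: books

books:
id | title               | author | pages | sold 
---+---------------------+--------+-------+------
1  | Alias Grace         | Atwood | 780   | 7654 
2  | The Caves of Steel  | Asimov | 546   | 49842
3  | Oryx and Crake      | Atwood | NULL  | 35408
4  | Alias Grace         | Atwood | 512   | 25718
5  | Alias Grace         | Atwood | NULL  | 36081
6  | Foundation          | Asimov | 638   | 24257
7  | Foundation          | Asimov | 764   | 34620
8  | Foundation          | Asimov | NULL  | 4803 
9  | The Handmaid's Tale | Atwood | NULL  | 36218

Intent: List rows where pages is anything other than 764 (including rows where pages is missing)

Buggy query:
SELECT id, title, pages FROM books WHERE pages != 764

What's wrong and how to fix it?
Bug: 'pages != 764' is unknown when pages is NULL, so NULL rows are silently excluded

Fix: Handle NULL separately with IS NULL alongside the inequality

Corrected query:
SELECT id, title, pages FROM books WHERE pages != 764 OR pages IS NULL

Result:
id | title               | pages
---+---------------------+------
1  | Alias Grace         | 780  
2  | The Caves of Steel  | 546  
3  | Oryx and Crake      | NULL 
4  | Alias Grace         | 512  
5  | Alias Grace         | NULL 
6  | Foundation          | 638  
8  | Foundation          | NULL 
9  | The Handmaid's Tale | NULL 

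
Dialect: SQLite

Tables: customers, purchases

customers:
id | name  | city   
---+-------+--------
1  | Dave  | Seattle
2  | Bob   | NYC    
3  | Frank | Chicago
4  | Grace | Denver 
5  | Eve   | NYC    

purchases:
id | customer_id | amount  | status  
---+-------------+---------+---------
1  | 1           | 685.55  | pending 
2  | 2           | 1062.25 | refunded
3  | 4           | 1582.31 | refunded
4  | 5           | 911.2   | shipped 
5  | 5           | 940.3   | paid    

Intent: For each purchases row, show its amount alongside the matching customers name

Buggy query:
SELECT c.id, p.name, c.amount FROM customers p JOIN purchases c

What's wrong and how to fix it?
Bug: JOIN with no ON clause produces a cartesian product; every purchases row pairs with every customers row

Fix: Add ON c.customer_id = p.id to the JOIN

Corrected query:
SELECT c.id, p.name, c.amount FROM customers p JOIN purchases c ON c.customer_id = p.id

Result:
id | name  | amount 
---+-------+--------
1  | Dave  | 685.55 
2  | Bob   | 1062.25
3  | Grace | 1582.31
4  | Eve   | 911.2  
5  | Eve   | 940.3  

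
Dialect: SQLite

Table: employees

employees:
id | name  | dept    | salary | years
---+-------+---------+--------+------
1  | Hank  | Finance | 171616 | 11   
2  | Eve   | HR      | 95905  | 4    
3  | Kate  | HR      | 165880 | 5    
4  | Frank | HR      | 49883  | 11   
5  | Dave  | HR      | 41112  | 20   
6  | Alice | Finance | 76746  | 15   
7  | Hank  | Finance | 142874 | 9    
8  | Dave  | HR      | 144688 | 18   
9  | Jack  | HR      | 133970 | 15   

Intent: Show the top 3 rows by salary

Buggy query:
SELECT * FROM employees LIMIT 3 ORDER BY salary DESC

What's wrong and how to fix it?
Bug: LIMIT must come after ORDER BY

Fix: Sort with ORDER BY, then apply LIMIT

Corrected query:
SELECT * FROM employees ORDER BY salary DESC LIMIT 3

Result:
id | name | dept    | salary | years
---+------+---------+--------+------
1  | Hank | Finance | 171616 | 11   
3  | Kate | HR      | 165880 | 5    
8  | Dave | HR      | 144688 | 18   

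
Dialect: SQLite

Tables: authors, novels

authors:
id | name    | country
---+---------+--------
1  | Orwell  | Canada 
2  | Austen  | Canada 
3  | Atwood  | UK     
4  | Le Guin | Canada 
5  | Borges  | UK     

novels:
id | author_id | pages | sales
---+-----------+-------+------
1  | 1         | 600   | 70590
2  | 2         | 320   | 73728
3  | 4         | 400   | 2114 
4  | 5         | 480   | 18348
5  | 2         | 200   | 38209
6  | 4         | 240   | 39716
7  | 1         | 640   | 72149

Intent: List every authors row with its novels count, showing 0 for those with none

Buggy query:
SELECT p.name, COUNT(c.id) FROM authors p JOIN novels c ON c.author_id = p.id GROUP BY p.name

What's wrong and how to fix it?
Bug: An inner join excludes parents with zero children

Fix: Use LEFT JOIN so parents without children still appear (COUNT(c.id) gives 0)

Corrected query:
SELECT p.name, COUNT(c.id) FROM authors p LEFT JOIN novels c ON c.author_id = p.id GROUP BY p.name

Result:
name    | COUNT(c.id)
--------+------------
Atwood  | 0          
Austen  | 2          
Borges  | 1          
Le Guin | 2          
Orwell  | 2          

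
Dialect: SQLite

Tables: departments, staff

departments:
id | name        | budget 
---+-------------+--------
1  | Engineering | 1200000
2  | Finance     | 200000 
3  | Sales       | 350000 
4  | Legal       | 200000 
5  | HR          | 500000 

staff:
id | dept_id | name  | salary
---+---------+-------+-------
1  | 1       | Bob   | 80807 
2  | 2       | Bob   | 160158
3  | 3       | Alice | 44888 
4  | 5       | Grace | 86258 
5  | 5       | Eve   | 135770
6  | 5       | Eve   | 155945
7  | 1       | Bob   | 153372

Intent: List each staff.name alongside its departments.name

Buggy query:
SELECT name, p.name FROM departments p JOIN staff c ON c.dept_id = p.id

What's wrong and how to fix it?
Bug: 'name' exists in both joined tables, so the database can't tell which one is meant

Fix: Prefix ambiguous columns with the table alias

Corrected query:
SELECT c.name, p.name FROM departments p JOIN staff c ON c.dept_id = p.id

Result:
name  | name       
------+------------
Bob   | Engineering
Bob   | Finance    
Alice | Sales      
Grace | HR         
Eve   | HR         
Eve   | HR         
Bob   | Engineering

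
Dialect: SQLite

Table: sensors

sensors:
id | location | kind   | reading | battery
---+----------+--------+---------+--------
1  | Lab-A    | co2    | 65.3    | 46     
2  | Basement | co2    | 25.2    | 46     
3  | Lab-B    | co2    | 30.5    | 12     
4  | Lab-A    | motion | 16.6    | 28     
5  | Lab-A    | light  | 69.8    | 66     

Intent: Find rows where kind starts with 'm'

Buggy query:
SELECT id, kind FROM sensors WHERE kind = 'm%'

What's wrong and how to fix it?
Bug: Wildcards only work with LIKE; '=' treats '%' as a literal character

Fix: Replace '=' with LIKE so 'm%' is treated as a pattern

Corrected query:
SELECT id, kind FROM sensors WHERE kind LIKE 'm%'

Result:
id | kind  
---+-------
4  | motion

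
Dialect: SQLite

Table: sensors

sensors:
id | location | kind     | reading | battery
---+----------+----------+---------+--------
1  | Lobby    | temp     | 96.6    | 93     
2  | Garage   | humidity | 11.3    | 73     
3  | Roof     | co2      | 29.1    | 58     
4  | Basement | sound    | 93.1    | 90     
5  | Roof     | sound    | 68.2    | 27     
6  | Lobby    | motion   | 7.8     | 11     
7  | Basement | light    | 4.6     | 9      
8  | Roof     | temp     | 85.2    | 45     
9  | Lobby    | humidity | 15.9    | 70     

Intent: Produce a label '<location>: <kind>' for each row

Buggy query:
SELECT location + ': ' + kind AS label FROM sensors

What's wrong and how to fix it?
Bug: '+' is numeric addition; on text columns SQLite converts them to 0 instead of concatenating

Fix: Replace + with || to concatenate text

Corrected query:
SELECT location || ': ' || kind AS label FROM sensors

Result:
label           
----------------
Lobby: temp     
Garage: humidity
Roof: co2       
Basement: sound 
Roof: sound     
Lobby: motion   
Basement: light 
Roof: temp      
Lobby: humidity 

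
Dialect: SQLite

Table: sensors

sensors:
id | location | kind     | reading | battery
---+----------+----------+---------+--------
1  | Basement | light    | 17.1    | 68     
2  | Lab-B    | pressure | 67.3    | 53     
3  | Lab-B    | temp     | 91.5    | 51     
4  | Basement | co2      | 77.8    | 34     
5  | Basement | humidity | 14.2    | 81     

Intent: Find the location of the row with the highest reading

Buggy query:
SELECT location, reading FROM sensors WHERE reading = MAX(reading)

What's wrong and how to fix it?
Bug: MAX(reading) is an aggregate and cannot be used directly in WHERE

Fix: Wrap MAX in a scalar subquery so WHERE compares against a single value

Corrected query:
SELECT location, reading FROM sensors WHERE reading = (SELECT MAX(reading) FROM sensors)

Result:
location | reading
---------+--------
Lab-B    | 91.5   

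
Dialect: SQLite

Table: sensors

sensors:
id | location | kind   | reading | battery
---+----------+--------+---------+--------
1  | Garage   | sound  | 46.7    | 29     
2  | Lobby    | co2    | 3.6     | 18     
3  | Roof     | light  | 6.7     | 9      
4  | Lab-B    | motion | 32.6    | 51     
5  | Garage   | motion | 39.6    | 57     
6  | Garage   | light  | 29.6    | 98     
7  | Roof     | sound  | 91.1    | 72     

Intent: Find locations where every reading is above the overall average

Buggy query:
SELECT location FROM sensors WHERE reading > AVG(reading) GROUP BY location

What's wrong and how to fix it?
Bug: AVG() is an aggregate; it can't sit directly in WHERE

Fix: Use a subquery for AVG and a HAVING MIN(...) filter so the condition holds for every row in the group

Corrected query:
SELECT location FROM sensors GROUP BY location HAVING MIN(reading) > (SELECT AVG(reading) FROM sensors)

Result:
(no rows)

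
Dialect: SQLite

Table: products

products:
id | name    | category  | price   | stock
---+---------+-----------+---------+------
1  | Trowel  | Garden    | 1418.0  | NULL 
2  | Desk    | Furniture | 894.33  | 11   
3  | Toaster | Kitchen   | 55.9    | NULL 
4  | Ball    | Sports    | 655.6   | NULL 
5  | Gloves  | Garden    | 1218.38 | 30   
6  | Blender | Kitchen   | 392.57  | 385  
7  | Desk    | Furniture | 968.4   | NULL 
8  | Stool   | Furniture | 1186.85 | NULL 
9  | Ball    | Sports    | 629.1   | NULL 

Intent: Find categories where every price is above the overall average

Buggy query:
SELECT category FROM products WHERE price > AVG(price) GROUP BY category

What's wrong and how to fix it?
Bug: AVG() is an aggregate; it can't sit directly in WHERE

Fix: Compute the overall average in a scalar subquery and compare each group's MIN against it in HAVING

Corrected query:
SELECT category FROM products GROUP BY category HAVING MIN(price) > (SELECT AVG(price) FROM products)

Result:
category 
---------
Furniture
Garden   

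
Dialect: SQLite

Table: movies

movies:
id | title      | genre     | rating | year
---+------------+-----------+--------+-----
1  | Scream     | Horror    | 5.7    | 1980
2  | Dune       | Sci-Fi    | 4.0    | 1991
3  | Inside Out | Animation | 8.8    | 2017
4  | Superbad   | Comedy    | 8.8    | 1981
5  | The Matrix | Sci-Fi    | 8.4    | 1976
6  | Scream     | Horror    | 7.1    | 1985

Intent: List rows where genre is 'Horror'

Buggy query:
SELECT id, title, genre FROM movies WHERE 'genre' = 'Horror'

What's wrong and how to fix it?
Bug: 'genre' in single quotes is a string literal, not the column; the comparison is literal-vs-literal and never true

Fix: Reference the column as genre without single quotes

Corrected query:
SELECT id, title, genre FROM movies WHERE genre = 'Horror'

Result:
id | title  | genre 
---+--------+-------
1  | Scream | Horror
6  | Scream | Horror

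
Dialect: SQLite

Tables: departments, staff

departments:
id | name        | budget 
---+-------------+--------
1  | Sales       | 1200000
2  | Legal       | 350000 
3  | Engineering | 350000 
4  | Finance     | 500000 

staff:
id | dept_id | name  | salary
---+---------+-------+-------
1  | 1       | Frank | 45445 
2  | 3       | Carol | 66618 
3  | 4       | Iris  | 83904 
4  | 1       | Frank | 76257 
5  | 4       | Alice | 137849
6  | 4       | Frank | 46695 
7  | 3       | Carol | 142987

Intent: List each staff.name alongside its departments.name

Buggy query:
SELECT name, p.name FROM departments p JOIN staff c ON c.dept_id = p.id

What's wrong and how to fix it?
Bug: Both tables have a 'name' column; the unqualified reference is ambiguous

Fix: Prefix ambiguous columns with the table alias

Corrected query:
SELECT c.name, p.name FROM departments p JOIN staff c ON c.dept_id = p.id

Result:
name  | name       
------+------------
Frank | Sales      
Carol | Engineering
Iris  | Finance    
Frank | Sales      
Alice | Finance    
Frank | Finance    
Carol | Engineering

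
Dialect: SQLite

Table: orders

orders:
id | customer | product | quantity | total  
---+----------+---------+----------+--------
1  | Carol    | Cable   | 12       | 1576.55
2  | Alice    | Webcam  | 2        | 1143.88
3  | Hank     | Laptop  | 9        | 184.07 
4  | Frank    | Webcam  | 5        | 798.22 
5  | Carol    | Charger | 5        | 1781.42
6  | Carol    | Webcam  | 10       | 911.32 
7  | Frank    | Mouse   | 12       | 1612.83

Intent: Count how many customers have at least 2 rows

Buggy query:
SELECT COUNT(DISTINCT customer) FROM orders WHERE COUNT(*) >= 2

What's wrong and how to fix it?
Bug: WHERE filters individual rows, not groups, so a group-level COUNT is invalid there

Fix: Group first with HAVING COUNT(*) >= 2, then COUNT the resulting groups

Corrected query:
SELECT COUNT(*) FROM (SELECT customer FROM orders GROUP BY customer HAVING COUNT(*) >= 2)

Result:
COUNT(*)
--------
2       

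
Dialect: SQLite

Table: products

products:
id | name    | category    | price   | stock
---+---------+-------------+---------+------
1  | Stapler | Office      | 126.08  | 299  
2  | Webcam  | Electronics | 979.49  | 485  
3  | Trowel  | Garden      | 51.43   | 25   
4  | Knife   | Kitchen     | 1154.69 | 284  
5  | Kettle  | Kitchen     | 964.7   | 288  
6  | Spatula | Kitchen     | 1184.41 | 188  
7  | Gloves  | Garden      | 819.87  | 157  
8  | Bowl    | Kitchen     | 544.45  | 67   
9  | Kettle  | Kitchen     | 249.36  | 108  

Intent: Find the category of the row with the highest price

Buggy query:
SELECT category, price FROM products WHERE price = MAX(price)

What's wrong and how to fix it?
Bug: WHERE is evaluated per row; an aggregate over the whole table isn't defined there

Fix: Use a subquery: WHERE price = (SELECT MAX(price) FROM products)

Corrected query:
SELECT category, price FROM products WHERE price = (SELECT MAX(price) FROM products)

Result:
category | price  
---------+--------
Kitchen  | 1184.41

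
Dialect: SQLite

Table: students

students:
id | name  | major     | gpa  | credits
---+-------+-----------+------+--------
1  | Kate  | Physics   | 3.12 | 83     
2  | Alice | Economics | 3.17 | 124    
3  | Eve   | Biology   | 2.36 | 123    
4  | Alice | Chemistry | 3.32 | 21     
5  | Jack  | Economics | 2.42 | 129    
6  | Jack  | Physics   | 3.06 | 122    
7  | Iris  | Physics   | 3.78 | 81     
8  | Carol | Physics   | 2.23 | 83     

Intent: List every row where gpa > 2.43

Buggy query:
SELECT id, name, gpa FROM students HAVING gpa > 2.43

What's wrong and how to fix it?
Bug: HAVING filters the output of aggregation, but this query has no GROUP BY and no aggregate functions, so SQLite rejects it (HAVING clause on a non-aggregate query); the condition here is per row

Fix: Use WHERE for row-level filtering

Corrected query:
SELECT id, name, gpa FROM students WHERE gpa > 2.43

Result:
id | name  | gpa 
---+-------+-----
1  | Kate  | 3.12
2  | Alice | 3.17
4  | Alice | 3.32
6  | Jack  | 3.06
7  | Iris  | 3.78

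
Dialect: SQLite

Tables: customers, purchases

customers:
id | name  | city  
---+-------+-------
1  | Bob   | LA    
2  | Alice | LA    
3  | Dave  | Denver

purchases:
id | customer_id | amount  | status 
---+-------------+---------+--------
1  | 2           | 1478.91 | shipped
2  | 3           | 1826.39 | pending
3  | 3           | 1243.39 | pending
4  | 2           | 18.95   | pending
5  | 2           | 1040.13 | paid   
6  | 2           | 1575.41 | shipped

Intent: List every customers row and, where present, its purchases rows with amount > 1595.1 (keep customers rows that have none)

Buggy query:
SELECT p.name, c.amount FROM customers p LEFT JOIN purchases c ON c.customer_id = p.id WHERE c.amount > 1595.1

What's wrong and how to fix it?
Bug: A WHERE condition on the right-hand table after LEFT JOIN drops unmatched parents

Fix: Move the right-table condition into the ON clause so unmatched parents are kept

Corrected query:
SELECT p.name, c.amount FROM customers p LEFT JOIN purchases c ON c.customer_id = p.id AND c.amount > 1595.1

Result:
name  | amount 
------+--------
Bob   | NULL   
Alice | NULL   
Dave  | 1826.39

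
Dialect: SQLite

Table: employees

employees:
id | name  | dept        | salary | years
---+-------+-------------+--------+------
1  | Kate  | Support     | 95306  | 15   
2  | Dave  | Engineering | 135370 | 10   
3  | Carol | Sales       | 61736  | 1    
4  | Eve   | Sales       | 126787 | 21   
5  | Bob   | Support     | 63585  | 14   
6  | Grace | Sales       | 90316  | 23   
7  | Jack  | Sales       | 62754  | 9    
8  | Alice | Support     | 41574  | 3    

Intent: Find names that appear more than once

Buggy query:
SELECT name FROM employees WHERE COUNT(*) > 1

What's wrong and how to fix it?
Bug: WHERE can't reference COUNT(*); aggregates are computed after WHERE

Fix: Group first, then use HAVING for the count condition

Corrected query:
SELECT name FROM employees GROUP BY name HAVING COUNT(*) > 1

Result:
(no rows)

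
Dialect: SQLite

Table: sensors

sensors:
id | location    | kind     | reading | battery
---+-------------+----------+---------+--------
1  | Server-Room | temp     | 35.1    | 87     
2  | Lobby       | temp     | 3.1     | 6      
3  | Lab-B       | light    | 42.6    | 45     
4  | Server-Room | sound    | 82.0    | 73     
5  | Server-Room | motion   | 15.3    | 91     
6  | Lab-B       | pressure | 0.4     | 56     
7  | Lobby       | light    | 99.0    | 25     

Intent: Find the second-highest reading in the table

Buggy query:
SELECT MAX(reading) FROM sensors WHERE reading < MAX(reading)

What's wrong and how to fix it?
Bug: The inner MAX is an aggregate inside WHERE, which is not allowed

Fix: Put the inner MAX in a scalar subquery

Corrected query:
SELECT MAX(reading) FROM sensors WHERE reading < (SELECT MAX(reading) FROM sensors)

Result:
MAX(reading)
------------
82          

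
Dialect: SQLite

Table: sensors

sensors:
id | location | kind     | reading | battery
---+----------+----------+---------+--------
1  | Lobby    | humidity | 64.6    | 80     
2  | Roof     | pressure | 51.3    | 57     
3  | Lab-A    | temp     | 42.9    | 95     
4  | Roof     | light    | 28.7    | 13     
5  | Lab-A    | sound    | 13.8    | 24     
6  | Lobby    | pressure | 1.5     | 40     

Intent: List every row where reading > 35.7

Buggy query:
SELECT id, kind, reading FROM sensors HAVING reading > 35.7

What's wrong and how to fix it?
Bug: This is a non-aggregate query (no GROUP BY, no aggregates), so in SQLite the HAVING clause is invalid here; a row-level condition belongs in WHERE

Fix: Replace HAVING with WHERE since the condition applies to individual rows

Corrected query:
SELECT id, kind, reading FROM sensors WHERE reading > 35.7

Result:
id | kind     | reading
---+----------+--------
1  | humidity | 64.6   
2  | pressure | 51.3   
3  | temp     | 42.9   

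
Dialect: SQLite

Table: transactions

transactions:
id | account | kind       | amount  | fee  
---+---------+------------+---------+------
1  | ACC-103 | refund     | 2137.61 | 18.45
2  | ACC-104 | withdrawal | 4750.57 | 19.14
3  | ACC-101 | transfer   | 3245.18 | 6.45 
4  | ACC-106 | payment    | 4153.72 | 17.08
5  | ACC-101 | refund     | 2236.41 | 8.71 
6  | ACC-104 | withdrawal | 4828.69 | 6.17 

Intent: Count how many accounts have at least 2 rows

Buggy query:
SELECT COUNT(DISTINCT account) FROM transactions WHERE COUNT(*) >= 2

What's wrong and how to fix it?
Bug: WHERE filters individual rows, not groups, so a group-level COUNT is invalid there

Fix: Group first with HAVING COUNT(*) >= 2, then COUNT the resulting groups

Corrected query:
SELECT COUNT(*) FROM (SELECT account FROM transactions GROUP BY account HAVING COUNT(*) >= 2)

Result:
COUNT(*)
--------
2       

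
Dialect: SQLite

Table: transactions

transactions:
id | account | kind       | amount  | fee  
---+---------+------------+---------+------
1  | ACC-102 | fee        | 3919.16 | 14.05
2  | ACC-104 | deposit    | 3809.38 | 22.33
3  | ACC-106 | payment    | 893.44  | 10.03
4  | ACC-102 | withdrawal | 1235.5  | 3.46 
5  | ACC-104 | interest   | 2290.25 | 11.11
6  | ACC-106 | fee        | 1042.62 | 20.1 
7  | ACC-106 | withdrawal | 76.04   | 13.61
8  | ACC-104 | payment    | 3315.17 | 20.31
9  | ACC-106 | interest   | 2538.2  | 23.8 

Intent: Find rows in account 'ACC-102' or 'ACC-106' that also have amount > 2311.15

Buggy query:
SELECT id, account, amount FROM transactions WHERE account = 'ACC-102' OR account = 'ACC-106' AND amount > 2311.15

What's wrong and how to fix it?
Bug: Without parentheses, AND is evaluated before OR, so the amount filter only applies to the 'ACC-106' branch

Fix: Add parentheses around the OR so the AND applies to both alternatives

Corrected query:
SELECT id, account, amount FROM transactions WHERE (account = 'ACC-102' OR account = 'ACC-106') AND amount > 2311.15

Result:
id | account | amount 
---+---------+--------
1  | ACC-102 | 3919.16
9  | ACC-106 | 2538.2 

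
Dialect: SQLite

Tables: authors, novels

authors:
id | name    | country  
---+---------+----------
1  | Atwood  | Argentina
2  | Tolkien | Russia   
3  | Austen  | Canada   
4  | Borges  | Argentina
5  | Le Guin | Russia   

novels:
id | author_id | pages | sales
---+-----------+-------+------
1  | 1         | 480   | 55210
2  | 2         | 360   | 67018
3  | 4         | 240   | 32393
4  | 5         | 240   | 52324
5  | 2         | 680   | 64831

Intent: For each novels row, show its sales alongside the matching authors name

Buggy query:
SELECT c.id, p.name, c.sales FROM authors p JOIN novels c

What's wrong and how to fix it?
Bug: Missing join condition: each novels row is matched to all authors rows instead of just its own

Fix: Specify the join condition linking the foreign key to the parent id

Corrected query:
SELECT c.id, p.name, c.sales FROM authors p JOIN novels c ON c.author_id = p.id

Result:
id | name    | sales
---+---------+------
1  | Atwood  | 55210
2  | Tolkien | 67018
3  | Borges  | 32393
4  | Le Guin | 52324
5  | Tolkien | 64831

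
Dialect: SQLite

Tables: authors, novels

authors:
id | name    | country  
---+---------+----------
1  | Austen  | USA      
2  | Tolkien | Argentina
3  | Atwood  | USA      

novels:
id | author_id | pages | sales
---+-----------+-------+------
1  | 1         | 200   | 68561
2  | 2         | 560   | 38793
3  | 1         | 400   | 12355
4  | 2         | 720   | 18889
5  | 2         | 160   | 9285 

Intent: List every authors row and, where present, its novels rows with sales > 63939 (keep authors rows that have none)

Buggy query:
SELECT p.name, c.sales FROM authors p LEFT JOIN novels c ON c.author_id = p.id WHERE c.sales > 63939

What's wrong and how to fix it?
Bug: A WHERE condition on the right-hand table after LEFT JOIN drops unmatched parents

Fix: Put 'c.sales > 63939' in the JOIN's ON clause instead of WHERE

Corrected query:
SELECT p.name, c.sales FROM authors p LEFT JOIN novels c ON c.author_id = p.id AND c.sales > 63939

Result:
name    | sales
--------+------
Austen  | 68561
Tolkien | NULL 
Atwood  | NULL 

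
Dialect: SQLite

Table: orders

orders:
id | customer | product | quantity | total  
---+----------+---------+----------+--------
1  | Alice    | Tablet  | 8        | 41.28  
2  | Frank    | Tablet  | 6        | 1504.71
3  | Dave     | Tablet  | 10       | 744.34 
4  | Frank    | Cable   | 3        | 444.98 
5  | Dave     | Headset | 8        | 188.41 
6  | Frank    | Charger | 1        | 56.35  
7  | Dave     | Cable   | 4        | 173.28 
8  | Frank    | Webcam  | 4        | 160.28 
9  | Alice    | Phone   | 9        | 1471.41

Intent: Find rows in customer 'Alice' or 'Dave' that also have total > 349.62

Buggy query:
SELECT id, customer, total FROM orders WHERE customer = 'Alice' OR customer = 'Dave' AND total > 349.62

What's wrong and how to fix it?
Bug: AND binds tighter than OR, so this parses as customer = 'Alice' OR (customer = 'Dave' AND total > 349.62)

Fix: Group the OR with parentheses (or use IN), then AND the threshold

Corrected query:
SELECT id, customer, total FROM orders WHERE (customer = 'Alice' OR customer = 'Dave') AND total > 349.62

Result:
id | customer | total  
---+----------+--------
3  | Dave     | 744.34 
9  | Alice    | 1471.41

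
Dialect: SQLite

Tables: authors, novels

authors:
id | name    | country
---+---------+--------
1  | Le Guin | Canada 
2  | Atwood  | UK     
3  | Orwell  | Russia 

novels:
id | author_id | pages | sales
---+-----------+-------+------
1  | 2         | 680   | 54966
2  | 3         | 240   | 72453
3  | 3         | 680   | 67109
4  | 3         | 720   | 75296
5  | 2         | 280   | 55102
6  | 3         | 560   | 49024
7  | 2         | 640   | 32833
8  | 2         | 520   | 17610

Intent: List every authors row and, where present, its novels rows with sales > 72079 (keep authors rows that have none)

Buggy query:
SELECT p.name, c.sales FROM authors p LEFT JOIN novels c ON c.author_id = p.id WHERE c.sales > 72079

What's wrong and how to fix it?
Bug: Filtering c.sales in WHERE discards the NULL rows produced by LEFT JOIN, turning it into an inner join

Fix: Put 'c.sales > 72079' in the JOIN's ON clause instead of WHERE

Corrected query:
SELECT p.name, c.sales FROM authors p LEFT JOIN novels c ON c.author_id = p.id AND c.sales > 72079

Result:
name    | sales
--------+------
Le Guin | NULL 
Atwood  | NULL 
Orwell  | 72453
Orwell  | 75296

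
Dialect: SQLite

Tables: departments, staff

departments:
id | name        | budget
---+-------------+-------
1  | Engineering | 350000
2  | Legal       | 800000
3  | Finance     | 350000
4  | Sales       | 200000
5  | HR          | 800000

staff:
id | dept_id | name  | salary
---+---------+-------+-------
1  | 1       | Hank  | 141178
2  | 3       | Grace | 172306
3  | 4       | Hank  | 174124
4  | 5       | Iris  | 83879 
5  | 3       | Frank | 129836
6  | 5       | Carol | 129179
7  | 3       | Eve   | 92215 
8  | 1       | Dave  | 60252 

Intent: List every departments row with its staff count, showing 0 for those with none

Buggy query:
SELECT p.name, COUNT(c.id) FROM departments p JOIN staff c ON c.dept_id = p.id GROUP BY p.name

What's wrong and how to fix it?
Bug: INNER JOIN drops departments rows that have no matching staff rows

Fix: Switch to LEFT JOIN to retain unmatched parent rows

Corrected query:
SELECT p.name, COUNT(c.id) FROM departments p LEFT JOIN staff c ON c.dept_id = p.id GROUP BY p.name

Result:
name        | COUNT(c.id)
------------+------------
Engineering | 2          
Finance     | 3          
HR          | 2          
Legal       | 0          
Sales       | 1          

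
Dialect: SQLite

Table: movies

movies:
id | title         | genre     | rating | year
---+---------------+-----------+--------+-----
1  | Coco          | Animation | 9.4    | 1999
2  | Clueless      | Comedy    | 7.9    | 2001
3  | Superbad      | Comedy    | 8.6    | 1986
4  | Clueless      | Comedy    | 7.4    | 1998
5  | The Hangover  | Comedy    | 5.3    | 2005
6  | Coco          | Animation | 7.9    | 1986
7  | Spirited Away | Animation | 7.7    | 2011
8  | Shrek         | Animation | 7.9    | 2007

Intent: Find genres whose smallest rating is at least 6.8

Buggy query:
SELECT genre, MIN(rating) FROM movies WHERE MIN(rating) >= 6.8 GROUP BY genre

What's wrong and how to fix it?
Bug: MIN() in WHERE is a misuse of aggregate

Fix: Use HAVING for the per-group MIN condition

Corrected query:
SELECT genre, MIN(rating) FROM movies GROUP BY genre HAVING MIN(rating) >= 6.8

Result:
genre     | MIN(rating)
----------+------------
Animation | 7.7        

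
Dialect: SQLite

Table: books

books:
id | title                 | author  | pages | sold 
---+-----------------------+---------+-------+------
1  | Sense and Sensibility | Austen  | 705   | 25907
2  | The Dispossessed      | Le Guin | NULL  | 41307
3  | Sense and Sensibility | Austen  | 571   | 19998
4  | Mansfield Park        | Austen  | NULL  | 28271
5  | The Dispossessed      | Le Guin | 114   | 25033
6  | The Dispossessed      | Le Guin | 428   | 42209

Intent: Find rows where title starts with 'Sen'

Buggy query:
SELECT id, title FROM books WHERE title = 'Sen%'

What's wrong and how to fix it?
Bug: '=' compares the literal string including the % character; pattern matching needs LIKE

Fix: Use LIKE for wildcard pattern matching

Corrected query:
SELECT id, title FROM books WHERE title LIKE 'Sen%'

Result:
id | title                
---+----------------------
1  | Sense and Sensibility
3  | Sense and Sensibility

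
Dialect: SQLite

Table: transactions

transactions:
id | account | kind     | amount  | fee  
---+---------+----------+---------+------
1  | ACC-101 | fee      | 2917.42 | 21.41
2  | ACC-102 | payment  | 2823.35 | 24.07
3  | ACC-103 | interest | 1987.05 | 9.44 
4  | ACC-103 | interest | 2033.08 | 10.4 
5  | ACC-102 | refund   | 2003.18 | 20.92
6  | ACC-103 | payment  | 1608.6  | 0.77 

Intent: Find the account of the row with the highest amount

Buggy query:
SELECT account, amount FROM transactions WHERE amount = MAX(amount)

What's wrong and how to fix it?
Bug: MAX(amount) is an aggregate and cannot be used directly in WHERE

Fix: Use a subquery: WHERE amount = (SELECT MAX(amount) FROM transactions)

Corrected query:
SELECT account, amount FROM transactions WHERE amount = (SELECT MAX(amount) FROM transactions)

Result:
account | amount 
--------+--------
ACC-101 | 2917.42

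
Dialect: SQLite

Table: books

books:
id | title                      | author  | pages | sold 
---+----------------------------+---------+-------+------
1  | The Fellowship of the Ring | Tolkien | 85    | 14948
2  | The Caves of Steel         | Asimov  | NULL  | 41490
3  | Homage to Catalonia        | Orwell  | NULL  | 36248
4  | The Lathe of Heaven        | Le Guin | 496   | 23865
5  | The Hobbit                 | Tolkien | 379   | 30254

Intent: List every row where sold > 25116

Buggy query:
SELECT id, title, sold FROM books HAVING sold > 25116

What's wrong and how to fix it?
Bug: This is a non-aggregate query (no GROUP BY, no aggregates), so in SQLite the HAVING clause is invalid here; a row-level condition belongs in WHERE

Fix: Use WHERE for row-level filtering

Corrected query:
SELECT id, title, sold FROM books WHERE sold > 25116

Result:
id | title               | sold 
---+---------------------+------
2  | The Caves of Steel  | 41490
3  | Homage to Catalonia | 36248
5  | The Hobbit          | 30254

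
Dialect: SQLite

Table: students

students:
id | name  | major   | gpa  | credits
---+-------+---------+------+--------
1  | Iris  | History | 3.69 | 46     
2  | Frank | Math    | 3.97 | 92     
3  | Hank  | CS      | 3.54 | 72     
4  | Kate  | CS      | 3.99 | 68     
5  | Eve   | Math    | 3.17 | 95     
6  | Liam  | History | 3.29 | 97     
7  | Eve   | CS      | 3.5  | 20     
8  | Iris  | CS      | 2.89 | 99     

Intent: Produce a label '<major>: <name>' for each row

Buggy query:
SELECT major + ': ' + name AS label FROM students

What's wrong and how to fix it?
Bug: '+' is numeric addition; on text columns SQLite converts them to 0 instead of concatenating

Fix: Use the || operator for string concatenation

Corrected query:
SELECT major || ': ' || name AS label FROM students

Result:
label        
-------------
History: Iris
Math: Frank  
CS: Hank     
CS: Kate     
Math: Eve    
History: Liam
CS: Eve      
CS: Iris     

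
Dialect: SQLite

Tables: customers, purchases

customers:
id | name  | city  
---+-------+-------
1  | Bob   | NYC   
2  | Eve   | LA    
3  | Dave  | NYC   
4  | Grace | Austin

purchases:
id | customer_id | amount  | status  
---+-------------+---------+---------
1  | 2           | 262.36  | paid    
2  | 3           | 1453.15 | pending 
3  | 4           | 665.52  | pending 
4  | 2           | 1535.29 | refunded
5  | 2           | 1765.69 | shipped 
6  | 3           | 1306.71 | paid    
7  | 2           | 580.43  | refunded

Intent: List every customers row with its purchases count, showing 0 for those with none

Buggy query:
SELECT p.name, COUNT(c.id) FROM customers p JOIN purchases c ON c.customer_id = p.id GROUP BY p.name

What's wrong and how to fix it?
Bug: INNER JOIN drops customers rows that have no matching purchases rows

Fix: Switch to LEFT JOIN to retain unmatched parent rows

Corrected query:
SELECT p.name, COUNT(c.id) FROM customers p LEFT JOIN purchases c ON c.customer_id = p.id GROUP BY p.name

Result:
name  | COUNT(c.id)
------+------------
Bob   | 0          
Dave  | 2          
Eve   | 4          
Grace | 1          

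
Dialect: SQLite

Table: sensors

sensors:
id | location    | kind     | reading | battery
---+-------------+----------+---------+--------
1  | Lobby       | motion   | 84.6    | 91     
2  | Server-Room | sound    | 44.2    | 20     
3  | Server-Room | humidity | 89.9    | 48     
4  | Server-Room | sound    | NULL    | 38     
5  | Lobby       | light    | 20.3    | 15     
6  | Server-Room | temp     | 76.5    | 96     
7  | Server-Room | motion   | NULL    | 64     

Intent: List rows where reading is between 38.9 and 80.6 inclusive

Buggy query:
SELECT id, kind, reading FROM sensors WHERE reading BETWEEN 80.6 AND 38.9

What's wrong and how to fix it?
Bug: BETWEEN expects the lower bound first; with 80.6 AND 38.9 the range is empty

Fix: Write BETWEEN 38.9 AND 80.6

Corrected query:
SELECT id, kind, reading FROM sensors WHERE reading BETWEEN 38.9 AND 80.6

Result:
id | kind  | reading
---+-------+--------
2  | sound | 44.2   
6  | temp  | 76.5   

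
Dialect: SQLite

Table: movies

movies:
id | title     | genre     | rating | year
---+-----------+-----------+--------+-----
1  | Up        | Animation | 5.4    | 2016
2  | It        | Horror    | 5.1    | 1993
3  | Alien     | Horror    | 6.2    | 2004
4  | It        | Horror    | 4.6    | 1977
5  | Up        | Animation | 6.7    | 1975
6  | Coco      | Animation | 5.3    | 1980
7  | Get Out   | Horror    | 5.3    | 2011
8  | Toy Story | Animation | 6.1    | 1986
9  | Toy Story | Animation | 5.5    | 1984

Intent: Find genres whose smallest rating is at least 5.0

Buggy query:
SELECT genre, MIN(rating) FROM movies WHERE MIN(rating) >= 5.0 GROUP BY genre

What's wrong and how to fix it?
Bug: Aggregates like MIN are computed per group after WHERE runs

Fix: Replace WHERE with HAVING after the GROUP BY

Corrected query:
SELECT genre, MIN(rating) FROM movies GROUP BY genre HAVING MIN(rating) >= 5.0

Result:
genre     | MIN(rating)
----------+------------
Animation | 5.3        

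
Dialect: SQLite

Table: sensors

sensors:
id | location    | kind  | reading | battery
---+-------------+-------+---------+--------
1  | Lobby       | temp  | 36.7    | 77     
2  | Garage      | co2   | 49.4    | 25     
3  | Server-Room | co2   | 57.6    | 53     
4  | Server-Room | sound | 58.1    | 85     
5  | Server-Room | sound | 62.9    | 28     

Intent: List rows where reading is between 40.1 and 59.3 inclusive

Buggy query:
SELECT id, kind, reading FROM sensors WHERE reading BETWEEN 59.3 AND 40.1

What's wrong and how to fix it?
Bug: BETWEEN expects the lower bound first; with 59.3 AND 40.1 the range is empty

Fix: Write BETWEEN 40.1 AND 59.3

Corrected query:
SELECT id, kind, reading FROM sensors WHERE reading BETWEEN 40.1 AND 59.3

Result:
id | kind  | reading
---+-------+--------
2  | co2   | 49.4   
3  | co2   | 57.6   
4  | sound | 58.1   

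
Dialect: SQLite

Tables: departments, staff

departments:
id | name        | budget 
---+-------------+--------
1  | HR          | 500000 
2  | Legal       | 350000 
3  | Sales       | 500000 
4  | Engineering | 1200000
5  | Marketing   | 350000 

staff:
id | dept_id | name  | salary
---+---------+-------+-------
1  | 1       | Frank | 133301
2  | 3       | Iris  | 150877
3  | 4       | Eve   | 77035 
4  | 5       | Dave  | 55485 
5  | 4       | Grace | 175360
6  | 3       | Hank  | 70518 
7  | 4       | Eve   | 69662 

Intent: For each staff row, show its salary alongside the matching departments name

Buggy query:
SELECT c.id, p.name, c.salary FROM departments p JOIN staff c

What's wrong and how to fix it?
Bug: JOIN with no ON clause produces a cartesian product; every staff row pairs with every departments row

Fix: Add ON c.dept_id = p.id to the JOIN

Corrected query:
SELECT c.id, p.name, c.salary FROM departments p JOIN staff c ON c.dept_id = p.id

Result:
id | name        | salary
---+-------------+-------
1  | HR          | 133301
2  | Sales       | 150877
3  | Engineering | 77035 
4  | Marketing   | 55485 
5  | Engineering | 175360
6  | Sales       | 70518 
7  | Engineering | 69662 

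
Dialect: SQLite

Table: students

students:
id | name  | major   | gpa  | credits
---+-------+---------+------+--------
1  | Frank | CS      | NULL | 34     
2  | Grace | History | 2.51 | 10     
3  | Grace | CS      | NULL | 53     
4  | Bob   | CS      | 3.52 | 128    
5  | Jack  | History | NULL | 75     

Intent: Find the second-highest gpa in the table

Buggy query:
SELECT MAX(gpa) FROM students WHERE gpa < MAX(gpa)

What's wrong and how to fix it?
Bug: MAX(gpa) on the right of the comparison is an aggregate-in-WHERE error

Fix: Compute the overall MAX in a subquery, then take MAX of rows below it

Corrected query:
SELECT MAX(gpa) FROM students WHERE gpa < (SELECT MAX(gpa) FROM students)

Result:
MAX(gpa)
--------
2.51    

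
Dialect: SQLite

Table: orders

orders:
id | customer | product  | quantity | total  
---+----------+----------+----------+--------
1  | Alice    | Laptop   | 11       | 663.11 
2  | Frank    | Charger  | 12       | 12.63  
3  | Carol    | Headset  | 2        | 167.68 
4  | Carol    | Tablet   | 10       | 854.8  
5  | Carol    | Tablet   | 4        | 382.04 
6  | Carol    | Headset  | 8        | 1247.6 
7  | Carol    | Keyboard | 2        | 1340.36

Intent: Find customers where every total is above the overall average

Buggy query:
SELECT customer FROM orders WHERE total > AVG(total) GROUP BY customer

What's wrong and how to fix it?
Bug: WHERE evaluates per row before aggregation, so AVG() is unavailable

Fix: Compute the overall average in a scalar subquery and compare each group's MIN against it in HAVING

Corrected query:
SELECT customer FROM orders GROUP BY customer HAVING MIN(total) > (SELECT AVG(total) FROM orders)

Result:
(no rows)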